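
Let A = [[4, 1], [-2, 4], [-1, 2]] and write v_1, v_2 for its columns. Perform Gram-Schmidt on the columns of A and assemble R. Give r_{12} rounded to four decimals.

v_1 = (4, -2, -1); ‖v_1‖ = 4.5826, so e_1 = (0.8729, -0.4364, -0.2182).
r_{12} = e_1·v_2 = -1.3093.

r_{12} = -1.3093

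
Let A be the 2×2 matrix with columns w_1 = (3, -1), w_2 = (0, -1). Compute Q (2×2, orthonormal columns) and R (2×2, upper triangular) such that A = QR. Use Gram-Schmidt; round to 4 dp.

w_1 = (3, -1); ‖w_1‖ = 3.1623, so q_1 = (0.9487, -0.3162).
q_1·w_2 = 0.9487·0 + (-0.3162)·(-1) = 0.3162.
u_2 = w_2 − 0.3162·q_1 = (-0.3000, -0.9000).
‖u_2‖ = 0.9487, so q_2 = (-0.3162, -0.9487).

Q = [[0.9487, -0.3162], [-0.3162, -0.9487]], R = [[3.1623, 0.3162], [0.0000, 0.9487]]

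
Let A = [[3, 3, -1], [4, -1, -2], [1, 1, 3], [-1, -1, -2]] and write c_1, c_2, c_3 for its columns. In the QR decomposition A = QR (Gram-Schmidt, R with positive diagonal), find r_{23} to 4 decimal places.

r_{23} = 1.7408

c_1 = (3, 4, 1, -1); ‖c_1‖ = 5.1962, so e_1 = (0.5774, 0.7698, 0.1925, -0.1925).
e_1·c_2 = 0.5774·3 + 0.7698·(-1) + 0.1925·1 + (-0.1925)·(-1) = 1.3472.
u_2 = c_2 − 1.3472·e_1 = (2.2222, -2.0370, 0.7407, -0.7407).
‖u_2‖ = 3.1914, so e_2 = (0.6963, -0.6383, 0.2321, -0.2321).
r_{23} = e_2·c_3 = 1.7408.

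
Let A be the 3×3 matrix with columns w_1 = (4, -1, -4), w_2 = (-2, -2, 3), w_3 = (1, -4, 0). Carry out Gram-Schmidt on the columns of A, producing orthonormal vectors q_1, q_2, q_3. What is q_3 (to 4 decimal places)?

w_1 = (4, -1, -4); ‖w_1‖ = 5.7446, so q_1 = (0.6963, -0.1741, -0.6963).
q_1·w_2 = 0.6963·(-2) + (-0.1741)·(-2) + (-0.6963)·3 = -3.1334.
u_2 = w_2 + 3.1334·q_1 = (0.1818, -2.5455, 0.8182).
‖u_2‖ = 2.6799, so q_2 = (0.0678, -0.9498, 0.3053).
q_1·w_3 = 0.6963·1 + (-0.1741)·(-4) + (-0.6963)·0 = 1.3926; q_2·w_3 = 0.0678·1 + (-0.9498)·(-4) + 0.3053·0 = 3.8672.
u_3 = w_3 − 1.3926·q_1 − 3.8672·q_2 = (-0.2321, -0.0844, -0.2110).
‖u_3‖ = 0.3248, so q_3 = (-0.7145, -0.2598, -0.6496).

q_3 = (-0.7145, -0.2598, -0.6496)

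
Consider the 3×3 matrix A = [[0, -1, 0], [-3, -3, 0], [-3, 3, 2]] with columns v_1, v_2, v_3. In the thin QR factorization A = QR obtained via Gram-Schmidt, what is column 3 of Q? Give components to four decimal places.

v_1 = (0, -3, -3); ‖v_1‖ = 4.2426, so q_1 = (0.0000, -0.7071, -0.7071).
q_1·v_2 = 0.0000·(-1) + (-0.7071)·(-3) + (-0.7071)·3 = 0.0000.
u_2 = v_2 − 0.0000·q_1 = (-1.0000, -3.0000, 3.0000).
‖u_2‖ = 4.3589, so q_2 = (-0.2294, -0.6882, 0.6882).
q_1·v_3 = 0.0000·0 + (-0.7071)·0 + (-0.7071)·2 = -1.4142; q_2·v_3 = (-0.2294)·0 + (-0.6882)·0 + 0.6882·2 = 1.3765.
u_3 = v_3 + 1.4142·q_1 − 1.3765·q_2 = (0.3158, -0.0526, 0.0526).
‖u_3‖ = 0.3244, so q_3 = (0.9733, -0.1622, 0.1622).

q_3 = (0.9733, -0.1622, 0.1622)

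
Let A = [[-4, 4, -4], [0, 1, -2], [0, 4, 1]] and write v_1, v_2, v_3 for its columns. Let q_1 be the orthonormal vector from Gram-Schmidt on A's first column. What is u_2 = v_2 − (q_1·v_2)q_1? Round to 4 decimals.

u_2 = (0.0000, 1.0000, 4.0000)

q_1 = v_1/‖v_1‖ = (-4, 0, 0)/4.0000 = (-1.0000, 0.0000, 0.0000).
r_{12} = q_1·v_2 = -4.0000.
u_2 = v_2 + 4.0000·q_1 = (0.0000, 1.0000, 4.0000).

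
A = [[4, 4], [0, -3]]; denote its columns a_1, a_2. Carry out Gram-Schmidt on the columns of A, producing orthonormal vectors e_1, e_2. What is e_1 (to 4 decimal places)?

e_1 = (1.0000, 0.0000)

e_1 = a_1/‖a_1‖ = (4, 0)/4.0000 = (1.0000, 0.0000).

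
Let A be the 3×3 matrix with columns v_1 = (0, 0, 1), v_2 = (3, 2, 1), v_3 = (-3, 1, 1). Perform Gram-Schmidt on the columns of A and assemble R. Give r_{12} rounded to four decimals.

r_{12} = 1.0000

q_1 = v_1/‖v_1‖ = (0, 0, 1)/1.0000 = (0.0000, 0.0000, 1.0000).
r_{12} = q_1·v_2 = 1.0000.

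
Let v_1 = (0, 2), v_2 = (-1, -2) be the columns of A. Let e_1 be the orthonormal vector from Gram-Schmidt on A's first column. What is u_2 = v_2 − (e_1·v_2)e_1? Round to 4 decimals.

u_2 = (-1.0000, 0.0000)

v_1 = (0, 2); ‖v_1‖ = 2.0000, so e_1 = (0.0000, 1.0000).
e_1·v_2 = 0.0000·(-1) + 1.0000·(-2) = -2.0000.
u_2 = v_2 + 2.0000·e_1 = (-1.0000, 0.0000).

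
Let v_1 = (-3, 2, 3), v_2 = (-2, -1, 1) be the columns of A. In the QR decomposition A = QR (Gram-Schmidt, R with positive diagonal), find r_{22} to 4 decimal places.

v_1 = (-3, 2, 3); ‖v_1‖ = 4.6904, so e_1 = (-0.6396, 0.4264, 0.6396).
e_1·v_2 = (-0.6396)·(-2) + 0.4264·(-1) + 0.6396·1 = 1.4924.
u_2 = v_2 − 1.4924·e_1 = (-1.0455, -1.6364, 0.0455).
r_{22} = ‖u_2‖ = 1.9424.

r_{22} = 1.9424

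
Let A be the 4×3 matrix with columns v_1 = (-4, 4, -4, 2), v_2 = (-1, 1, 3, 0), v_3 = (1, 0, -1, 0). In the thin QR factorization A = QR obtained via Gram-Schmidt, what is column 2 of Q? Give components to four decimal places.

v_1 = (-4, 4, -4, 2); ‖v_1‖ = 7.2111, so q_1 = (-0.5547, 0.5547, -0.5547, 0.2774).
q_1·v_2 = (-0.5547)·(-1) + 0.5547·1 + (-0.5547)·3 + 0.2774·0 = -0.5547.
u_2 = v_2 + 0.5547·q_1 = (-1.3077, 1.3077, 2.6923, 0.1538).
‖u_2‖ = 3.2699, so q_2 = (-0.3999, 0.3999, 0.8234, 0.0470).

q_2 = (-0.3999, 0.3999, 0.8234, 0.0470)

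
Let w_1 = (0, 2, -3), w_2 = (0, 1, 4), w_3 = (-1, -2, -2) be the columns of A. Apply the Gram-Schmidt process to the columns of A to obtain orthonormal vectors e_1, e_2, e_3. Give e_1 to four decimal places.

e_1 = (0.0000, 0.5547, -0.8321)

e_1 = w_1/‖w_1‖ = (0, 2, -3)/3.6056 = (0.0000, 0.5547, -0.8321).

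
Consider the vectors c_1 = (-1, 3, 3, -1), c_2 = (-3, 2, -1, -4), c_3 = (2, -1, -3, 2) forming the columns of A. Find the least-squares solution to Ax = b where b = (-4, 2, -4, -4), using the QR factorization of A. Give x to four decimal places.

c_1 = (-1, 3, 3, -1); ‖c_1‖ = 4.4721, so e_1 = (-0.2236, 0.6708, 0.6708, -0.2236).
e_1·c_2 = (-0.2236)·(-3) + 0.6708·2 + 0.6708·(-1) + (-0.2236)·(-4) = 2.2361.
u_2 = c_2 − 2.2361·e_1 = (-2.5000, 0.5000, -2.5000, -3.5000).
‖u_2‖ = 5.0000, so e_2 = (-0.5000, 0.1000, -0.5000, -0.7000).
e_1·c_3 = (-0.2236)·2 + 0.6708·(-1) + 0.6708·(-3) + (-0.2236)·2 = -3.5777; e_2·c_3 = (-0.5000)·2 + 0.1000·(-1) + (-0.5000)·(-3) + (-0.7000)·2 = -1.0000.
u_3 = c_3 + 3.5777·e_1 + 1.0000·e_2 = (0.7000, 1.5000, -1.1000, 0.5000).
‖u_3‖ = 2.0494, so e_3 = (0.3416, 0.7319, -0.5367, 0.2440).
Qᵀb = (0.4472, 7.0000, 1.2687).
Back-substitute: x_3 = 1.2687/2.0494 = 0.6190.
x_2 = (7.0000 + 1.0000·0.6190)/5.0000 = 1.5238.
x_1 = (0.4472 − 2.2361·1.5238 + 3.5777·0.6190)/4.4721 = -0.1667.

x = (-0.1667, 1.5238, 0.6190)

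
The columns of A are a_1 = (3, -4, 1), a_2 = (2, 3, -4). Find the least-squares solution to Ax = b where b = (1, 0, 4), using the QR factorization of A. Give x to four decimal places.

x = (0.0963, -0.4495)

a_1 = (3, -4, 1); ‖a_1‖ = 5.0990, so q_1 = (0.5883, -0.7845, 0.1961).
q_1·a_2 = 0.5883·2 + (-0.7845)·3 + 0.1961·(-4) = -1.9612.
u_2 = a_2 + 1.9612·q_1 = (3.1538, 1.4615, -3.6154).
‖u_2‖ = 5.0154, so q_2 = (0.6288, 0.2914, -0.7209).
Qᵀb = (1.3728, -2.2546).
Back-substitute: x_2 = -2.2546/5.0154 = -0.4495.
x_1 = (1.3728 + 1.9612·(-0.4495))/5.0990 = 0.0963.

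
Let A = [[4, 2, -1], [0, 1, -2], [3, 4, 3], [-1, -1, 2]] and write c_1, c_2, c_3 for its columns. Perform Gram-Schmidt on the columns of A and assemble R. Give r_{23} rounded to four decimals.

r_{23} = 1.5935

c_1 = (4, 0, 3, -1); ‖c_1‖ = 5.0990, so q_1 = (0.7845, 0.0000, 0.5883, -0.1961).
q_1·c_2 = 0.7845·2 + 0.0000·1 + 0.5883·4 + (-0.1961)·(-1) = 4.1184.
u_2 = c_2 − 4.1184·q_1 = (-1.2308, 1.0000, 1.5769, -0.1923).
‖u_2‖ = 2.2447, so q_2 = (-0.5483, 0.4455, 0.7025, -0.0857).
r_{23} = q_2·c_3 = 1.5935.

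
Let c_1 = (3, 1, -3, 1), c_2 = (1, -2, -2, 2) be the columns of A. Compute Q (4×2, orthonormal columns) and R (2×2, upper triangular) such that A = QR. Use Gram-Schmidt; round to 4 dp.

c_1 = (3, 1, -3, 1); ‖c_1‖ = 4.4721, so e_1 = (0.6708, 0.2236, -0.6708, 0.2236).
e_1·c_2 = 0.6708·1 + 0.2236·(-2) + (-0.6708)·(-2) + 0.2236·2 = 2.0125.
u_2 = c_2 − 2.0125·e_1 = (-0.3500, -2.4500, -0.6500, 1.5500).
‖u_2‖ = 2.9917, so e_2 = (-0.1170, -0.8189, -0.2173, 0.5181).

Q = [[0.6708, -0.1170], [0.2236, -0.8189], [-0.6708, -0.2173], [0.2236, 0.5181]], R = [[4.4721, 2.0125], [0.0000, 2.9917]]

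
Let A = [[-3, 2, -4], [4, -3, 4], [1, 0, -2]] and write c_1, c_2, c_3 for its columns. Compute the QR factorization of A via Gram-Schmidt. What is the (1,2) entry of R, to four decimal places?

r_{12} = -3.5301

c_1 = (-3, 4, 1); ‖c_1‖ = 5.0990, so q_1 = (-0.5883, 0.7845, 0.1961).
r_{12} = q_1·c_2 = -3.5301.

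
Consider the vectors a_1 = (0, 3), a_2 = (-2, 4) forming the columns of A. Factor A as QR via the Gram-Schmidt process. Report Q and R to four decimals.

Q = [[0.0000, -1.0000], [1.0000, 0.0000]], R = [[3.0000, 4.0000], [0.0000, 2.0000]]

q_1 = a_1/‖a_1‖ = (0, 3)/3.0000 = (0.0000, 1.0000).
r_{12} = q_1·a_2 = 4.0000.
u_2 = a_2 − 4.0000·q_1 = (-2.0000, 0.0000).
‖u_2‖ = 2.0000, so q_2 = (-1.0000, 0.0000).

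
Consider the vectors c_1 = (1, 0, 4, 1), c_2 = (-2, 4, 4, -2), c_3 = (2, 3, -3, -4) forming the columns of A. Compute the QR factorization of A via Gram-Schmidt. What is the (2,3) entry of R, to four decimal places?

c_1 = (1, 0, 4, 1); ‖c_1‖ = 4.2426, so e_1 = (0.2357, 0.0000, 0.9428, 0.2357).
e_1·c_2 = 0.2357·(-2) + 0.0000·4 + 0.9428·4 + 0.2357·(-2) = 2.8284.
u_2 = c_2 − 2.8284·e_1 = (-2.6667, 4.0000, 1.3333, -2.6667).
‖u_2‖ = 5.6569, so e_2 = (-0.4714, 0.7071, 0.2357, -0.4714).
r_{23} = e_2·c_3 = 2.3570.

r_{23} = 2.3570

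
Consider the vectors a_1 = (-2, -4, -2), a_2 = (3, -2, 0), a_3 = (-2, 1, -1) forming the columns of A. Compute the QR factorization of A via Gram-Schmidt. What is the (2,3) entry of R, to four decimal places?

r_{23} = -2.2797

e_1 = a_1/‖a_1‖ = (-2, -4, -2)/4.8990 = (-0.4082, -0.8165, -0.4082).
r_{12} = e_1·a_2 = 0.4082.
u_2 = a_2 − 0.4082·e_1 = (3.1667, -1.6667, 0.1667).
‖u_2‖ = 3.5824, so e_2 = (0.8840, -0.4652, 0.0465).
r_{23} = e_2·a_3 = -2.2797.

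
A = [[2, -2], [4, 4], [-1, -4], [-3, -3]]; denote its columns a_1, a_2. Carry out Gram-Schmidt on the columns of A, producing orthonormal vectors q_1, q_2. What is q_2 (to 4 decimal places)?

q_2 = (-0.7459, 0.1356, -0.6442, -0.1017)

q_1 = a_1/‖a_1‖ = (2, 4, -1, -3)/5.4772 = (0.3651, 0.7303, -0.1826, -0.5477).
r_{12} = q_1·a_2 = 4.5644.
u_2 = a_2 − 4.5644·q_1 = (-3.6667, 0.6667, -3.1667, -0.5000).
‖u_2‖ = 4.9160, so q_2 = (-0.7459, 0.1356, -0.6442, -0.1017).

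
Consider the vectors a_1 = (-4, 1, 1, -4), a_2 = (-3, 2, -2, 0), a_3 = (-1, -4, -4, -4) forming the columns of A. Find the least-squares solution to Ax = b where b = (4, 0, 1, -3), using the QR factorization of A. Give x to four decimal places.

x = (0.2366, -1.0056, 0.0853)

a_1 = (-4, 1, 1, -4); ‖a_1‖ = 5.8310, so q_1 = (-0.6860, 0.1715, 0.1715, -0.6860).
q_1·a_2 = (-0.6860)·(-3) + 0.1715·2 + 0.1715·(-2) + (-0.6860)·0 = 2.0580.
u_2 = a_2 − 2.0580·q_1 = (-1.5882, 1.6471, -2.3529, 1.4118).
‖u_2‖ = 3.5728, so q_2 = (-0.4445, 0.4610, -0.6586, 0.3951).
q_1·a_3 = (-0.6860)·(-1) + 0.1715·(-4) + 0.1715·(-4) + (-0.6860)·(-4) = 2.0580; q_2·a_3 = (-0.4445)·(-1) + 0.4610·(-4) + (-0.6586)·(-4) + 0.3951·(-4) = -0.3458.
u_3 = a_3 − 2.0580·q_1 + 0.3458·q_2 = (0.2581, -4.1935, -4.5806, -2.4516).
‖u_3‖ = 6.6817, so q_3 = (0.0386, -0.6276, -0.6856, -0.3669).
Qᵀb = (-0.5145, -3.6222, 0.5697).
Back-substitute: x_3 = 0.5697/6.6817 = 0.0853.
x_2 = (-3.6222 + 0.3458·0.0853)/3.5728 = -1.0056.
x_1 = (-0.5145 − 2.0580·(-1.0056) − 2.0580·0.0853)/5.8310 = 0.2366.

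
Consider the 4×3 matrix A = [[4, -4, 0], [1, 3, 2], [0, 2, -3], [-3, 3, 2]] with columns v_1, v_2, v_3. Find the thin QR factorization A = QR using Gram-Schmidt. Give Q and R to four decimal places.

e_1 = v_1/‖v_1‖ = (4, 1, 0, -3)/5.0990 = (0.7845, 0.1961, 0.0000, -0.5883).
r_{12} = e_1·v_2 = -4.3146.
u_2 = v_2 + 4.3146·e_1 = (-0.6154, 3.8462, 2.0000, 0.4615).
‖u_2‖ = 4.4028, so e_2 = (-0.1398, 0.8736, 0.4543, 0.1048).
r_{13} = e_1·v_3 = -0.7845; r_{23} = e_2·v_3 = 0.5940.
u_3 = v_3 + 0.7845·e_1 − 0.5940·e_2 = (0.6984, 1.6349, -3.2698, 1.4762).
‖u_3‖ = 4.0040, so e_3 = (0.1744, 0.4083, -0.8167, 0.3687).

Q = [[0.7845, -0.1398, 0.1744], [0.1961, 0.8736, 0.4083], [0.0000, 0.4543, -0.8167], [-0.5883, 0.1048, 0.3687]], R = [[5.0990, -4.3146, -0.7845], [0.0000, 4.4028, 0.5940], [0.0000, 0.0000, 4.0040]]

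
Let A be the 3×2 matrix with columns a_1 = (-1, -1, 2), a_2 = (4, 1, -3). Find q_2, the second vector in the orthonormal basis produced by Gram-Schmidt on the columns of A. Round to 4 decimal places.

q_2 = (0.8971, -0.3450, 0.2760)

a_1 = (-1, -1, 2); ‖a_1‖ = 2.4495, so q_1 = (-0.4082, -0.4082, 0.8165).
q_1·a_2 = (-0.4082)·4 + (-0.4082)·1 + 0.8165·(-3) = -4.4907.
u_2 = a_2 + 4.4907·q_1 = (2.1667, -0.8333, 0.6667).
‖u_2‖ = 2.4152, so q_2 = (0.8971, -0.3450, 0.2760).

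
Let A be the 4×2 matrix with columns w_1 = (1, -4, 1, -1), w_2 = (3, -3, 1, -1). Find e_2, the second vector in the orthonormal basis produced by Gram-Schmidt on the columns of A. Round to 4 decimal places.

w_1 = (1, -4, 1, -1); ‖w_1‖ = 4.3589, so e_1 = (0.2294, -0.9177, 0.2294, -0.2294).
e_1·w_2 = 0.2294·3 + (-0.9177)·(-3) + 0.2294·1 + (-0.2294)·(-1) = 3.9001.
u_2 = w_2 − 3.9001·e_1 = (2.1053, 0.5789, 0.1053, -0.1053).
‖u_2‖ = 2.1885, so e_2 = (0.9620, 0.2645, 0.0481, -0.0481).

e_2 = (0.9620, 0.2645, 0.0481, -0.0481)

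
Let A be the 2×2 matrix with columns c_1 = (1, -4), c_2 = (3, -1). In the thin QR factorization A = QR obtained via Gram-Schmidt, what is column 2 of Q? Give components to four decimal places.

e_2 = (0.9701, 0.2425)

c_1 = (1, -4); ‖c_1‖ = 4.1231, so e_1 = (0.2425, -0.9701).
e_1·c_2 = 0.2425·3 + (-0.9701)·(-1) = 1.6977.
u_2 = c_2 − 1.6977·e_1 = (2.5882, 0.6471).
‖u_2‖ = 2.6679, so e_2 = (0.9701, 0.2425).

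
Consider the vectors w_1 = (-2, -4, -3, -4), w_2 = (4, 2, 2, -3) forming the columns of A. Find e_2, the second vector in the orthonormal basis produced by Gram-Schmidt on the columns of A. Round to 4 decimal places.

e_2 = (0.6409, 0.2003, 0.2403, -0.7010)

e_1 = w_1/‖w_1‖ = (-2, -4, -3, -4)/6.7082 = (-0.2981, -0.5963, -0.4472, -0.5963).
r_{12} = e_1·w_2 = -1.4907.
u_2 = w_2 + 1.4907·e_1 = (3.5556, 1.1111, 1.3333, -3.8889).
‖u_2‖ = 5.5478, so e_2 = (0.6409, 0.2003, 0.2403, -0.7010).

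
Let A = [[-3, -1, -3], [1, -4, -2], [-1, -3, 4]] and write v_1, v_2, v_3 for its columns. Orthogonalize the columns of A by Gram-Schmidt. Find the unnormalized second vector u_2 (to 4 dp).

q_1 = v_1/‖v_1‖ = (-3, 1, -1)/3.3166 = (-0.9045, 0.3015, -0.3015).
r_{12} = q_1·v_2 = 0.6030.
u_2 = v_2 − 0.6030·q_1 = (-0.4545, -4.1818, -2.8182).

u_2 = (-0.4545, -4.1818, -2.8182)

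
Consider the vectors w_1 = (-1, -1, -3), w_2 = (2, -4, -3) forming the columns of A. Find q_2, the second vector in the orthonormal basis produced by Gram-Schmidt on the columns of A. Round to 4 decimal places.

q_1 = w_1/‖w_1‖ = (-1, -1, -3)/3.3166 = (-0.3015, -0.3015, -0.9045).
r_{12} = q_1·w_2 = 3.3166.
u_2 = w_2 − 3.3166·q_1 = (3.0000, -3.0000, 0.0000).
‖u_2‖ = 4.2426, so q_2 = (0.7071, -0.7071, 0.0000).

q_2 = (0.7071, -0.7071, 0.0000)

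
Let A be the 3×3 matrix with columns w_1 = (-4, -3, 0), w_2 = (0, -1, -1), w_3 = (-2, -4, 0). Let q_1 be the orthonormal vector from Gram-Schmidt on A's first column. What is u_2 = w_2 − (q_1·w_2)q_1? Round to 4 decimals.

u_2 = (0.4800, -0.6400, -1.0000)

q_1 = w_1/‖w_1‖ = (-4, -3, 0)/5.0000 = (-0.8000, -0.6000, 0.0000).
r_{12} = q_1·w_2 = 0.6000.
u_2 = w_2 − 0.6000·q_1 = (0.4800, -0.6400, -1.0000).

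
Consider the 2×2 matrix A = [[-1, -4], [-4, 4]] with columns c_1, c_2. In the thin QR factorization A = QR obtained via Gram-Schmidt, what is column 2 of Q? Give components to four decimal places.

e_1 = c_1/‖c_1‖ = (-1, -4)/4.1231 = (-0.2425, -0.9701).
r_{12} = e_1·c_2 = -2.9104.
u_2 = c_2 + 2.9104·e_1 = (-4.7059, 1.1765).
‖u_2‖ = 4.8507, so e_2 = (-0.9701, 0.2425).

e_2 = (-0.9701, 0.2425)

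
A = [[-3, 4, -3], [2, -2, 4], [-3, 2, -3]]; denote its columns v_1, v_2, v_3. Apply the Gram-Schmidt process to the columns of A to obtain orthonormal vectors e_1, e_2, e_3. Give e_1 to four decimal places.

e_1 = v_1/‖v_1‖ = (-3, 2, -3)/4.6904 = (-0.6396, 0.4264, -0.6396).

e_1 = (-0.6396, 0.4264, -0.6396)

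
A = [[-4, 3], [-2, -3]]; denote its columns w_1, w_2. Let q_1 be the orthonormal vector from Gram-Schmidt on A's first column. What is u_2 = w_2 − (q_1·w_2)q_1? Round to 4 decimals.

u_2 = (1.8000, -3.6000)

w_1 = (-4, -2); ‖w_1‖ = 4.4721, so q_1 = (-0.8944, -0.4472).
q_1·w_2 = (-0.8944)·3 + (-0.4472)·(-3) = -1.3416.
u_2 = w_2 + 1.3416·q_1 = (1.8000, -3.6000).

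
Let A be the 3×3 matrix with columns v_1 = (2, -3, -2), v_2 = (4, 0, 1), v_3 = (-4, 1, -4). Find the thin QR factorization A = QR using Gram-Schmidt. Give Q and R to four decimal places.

Q = [[0.4851, 0.8539, 0.1886], [-0.7276, 0.2745, 0.6287], [-0.4851, 0.4422, -0.7544]], R = [[4.1231, 1.4552, -0.7276], [0.0000, 3.8578, -4.9099], [0.0000, 0.0000, 2.8920]]

v_1 = (2, -3, -2); ‖v_1‖ = 4.1231, so e_1 = (0.4851, -0.7276, -0.4851).
e_1·v_2 = 0.4851·4 + (-0.7276)·0 + (-0.4851)·1 = 1.4552.
u_2 = v_2 − 1.4552·e_1 = (3.2941, 1.0588, 1.7059).
‖u_2‖ = 3.8578, so e_2 = (0.8539, 0.2745, 0.4422).
e_1·v_3 = 0.4851·(-4) + (-0.7276)·1 + (-0.4851)·(-4) = -0.7276; e_2·v_3 = 0.8539·(-4) + 0.2745·1 + 0.4422·(-4) = -4.9099.
u_3 = v_3 + 0.7276·e_1 + 4.9099·e_2 = (0.5455, 1.8182, -2.1818).
‖u_3‖ = 2.8920, so e_3 = (0.1886, 0.6287, -0.7544).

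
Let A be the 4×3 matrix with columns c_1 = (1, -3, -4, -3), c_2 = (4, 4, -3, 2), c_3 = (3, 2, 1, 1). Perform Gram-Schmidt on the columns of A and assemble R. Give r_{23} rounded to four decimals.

c_1 = (1, -3, -4, -3); ‖c_1‖ = 5.9161, so q_1 = (0.1690, -0.5071, -0.6761, -0.5071).
q_1·c_2 = 0.1690·4 + (-0.5071)·4 + (-0.6761)·(-3) + (-0.5071)·2 = -0.3381.
u_2 = c_2 + 0.3381·q_1 = (4.0571, 3.8286, -3.2286, 1.8286).
‖u_2‖ = 6.6997, so q_2 = (0.6056, 0.5715, -0.4819, 0.2729).
r_{23} = q_2·c_3 = 2.7507.

r_{23} = 2.7507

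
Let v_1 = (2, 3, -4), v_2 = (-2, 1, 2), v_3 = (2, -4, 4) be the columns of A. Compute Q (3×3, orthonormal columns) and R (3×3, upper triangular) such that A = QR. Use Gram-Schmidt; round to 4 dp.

v_1 = (2, 3, -4); ‖v_1‖ = 5.3852, so q_1 = (0.3714, 0.5571, -0.7428).
q_1·v_2 = 0.3714·(-2) + 0.5571·1 + (-0.7428)·2 = -1.6713.
u_2 = v_2 + 1.6713·q_1 = (-1.3793, 1.9310, 0.7586).
‖u_2‖ = 2.4914, so q_2 = (-0.5536, 0.7751, 0.3045).
q_1·v_3 = 0.3714·2 + 0.5571·(-4) + (-0.7428)·4 = -4.4567; q_2·v_3 = (-0.5536)·2 + 0.7751·(-4) + 0.3045·4 = -2.9896.
u_3 = v_3 + 4.4567·q_1 + 2.9896·q_2 = (2.0000, 0.8000, 1.6000).
‖u_3‖ = 2.6833, so q_3 = (0.7454, 0.2981, 0.5963).

Q = [[0.3714, -0.5536, 0.7454], [0.5571, 0.7751, 0.2981], [-0.7428, 0.3045, 0.5963]], R = [[5.3852, -1.6713, -4.4567], [0.0000, 2.4914, -2.9896], [0.0000, 0.0000, 2.6833]]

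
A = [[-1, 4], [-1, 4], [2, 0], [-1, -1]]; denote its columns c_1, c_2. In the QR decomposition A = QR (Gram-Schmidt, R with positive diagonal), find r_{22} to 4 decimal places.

c_1 = (-1, -1, 2, -1); ‖c_1‖ = 2.6458, so e_1 = (-0.3780, -0.3780, 0.7559, -0.3780).
e_1·c_2 = (-0.3780)·4 + (-0.3780)·4 + 0.7559·0 + (-0.3780)·(-1) = -2.6458.
u_2 = c_2 + 2.6458·e_1 = (3.0000, 3.0000, 2.0000, -2.0000).
r_{22} = ‖u_2‖ = 5.0990.

r_{22} = 5.0990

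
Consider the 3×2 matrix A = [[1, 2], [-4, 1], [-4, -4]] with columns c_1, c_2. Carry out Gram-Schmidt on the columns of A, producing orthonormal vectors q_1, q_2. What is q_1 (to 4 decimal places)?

c_1 = (1, -4, -4); ‖c_1‖ = 5.7446, so q_1 = (0.1741, -0.6963, -0.6963).

q_1 = (0.1741, -0.6963, -0.6963)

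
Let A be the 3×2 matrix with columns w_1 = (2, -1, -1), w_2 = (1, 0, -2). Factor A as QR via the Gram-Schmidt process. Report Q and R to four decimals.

Q = [[0.8165, -0.2182], [-0.4082, 0.4364], [-0.4082, -0.8729]], R = [[2.4495, 1.6330], [0.0000, 1.5275]]

w_1 = (2, -1, -1); ‖w_1‖ = 2.4495, so q_1 = (0.8165, -0.4082, -0.4082).
q_1·w_2 = 0.8165·1 + (-0.4082)·0 + (-0.4082)·(-2) = 1.6330.
u_2 = w_2 − 1.6330·q_1 = (-0.3333, 0.6667, -1.3333).
‖u_2‖ = 1.5275, so q_2 = (-0.2182, 0.4364, -0.8729).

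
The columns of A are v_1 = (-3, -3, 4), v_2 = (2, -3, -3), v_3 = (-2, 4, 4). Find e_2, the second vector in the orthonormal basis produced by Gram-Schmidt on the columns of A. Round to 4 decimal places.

e_2 = (0.2723, -0.8566, -0.4383)

e_1 = v_1/‖v_1‖ = (-3, -3, 4)/5.8310 = (-0.5145, -0.5145, 0.6860).
r_{12} = e_1·v_2 = -1.5435.
u_2 = v_2 + 1.5435·e_1 = (1.2059, -3.7941, -1.9412).
‖u_2‖ = 4.4292, so e_2 = (0.2723, -0.8566, -0.4383).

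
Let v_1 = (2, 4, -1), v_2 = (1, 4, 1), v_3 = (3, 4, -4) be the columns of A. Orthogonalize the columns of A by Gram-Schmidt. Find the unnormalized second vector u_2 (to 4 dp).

v_1 = (2, 4, -1); ‖v_1‖ = 4.5826, so q_1 = (0.4364, 0.8729, -0.2182).
q_1·v_2 = 0.4364·1 + 0.8729·4 + (-0.2182)·1 = 3.7097.
u_2 = v_2 − 3.7097·q_1 = (-0.6190, 0.7619, 1.8095).

u_2 = (-0.6190, 0.7619, 1.8095)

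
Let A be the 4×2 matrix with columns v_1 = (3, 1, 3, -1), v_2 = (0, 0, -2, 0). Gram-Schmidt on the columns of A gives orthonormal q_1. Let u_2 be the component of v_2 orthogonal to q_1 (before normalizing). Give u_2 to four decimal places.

v_1 = (3, 1, 3, -1); ‖v_1‖ = 4.4721, so q_1 = (0.6708, 0.2236, 0.6708, -0.2236).
q_1·v_2 = 0.6708·0 + 0.2236·0 + 0.6708·(-2) + (-0.2236)·0 = -1.3416.
u_2 = v_2 + 1.3416·q_1 = (0.9000, 0.3000, -1.1000, -0.3000).

u_2 = (0.9000, 0.3000, -1.1000, -0.3000)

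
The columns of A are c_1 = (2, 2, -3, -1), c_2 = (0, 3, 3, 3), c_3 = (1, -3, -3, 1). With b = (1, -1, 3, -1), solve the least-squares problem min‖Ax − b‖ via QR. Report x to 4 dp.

q_1 = c_1/‖c_1‖ = (2, 2, -3, -1)/4.2426 = (0.4714, 0.4714, -0.7071, -0.2357).
r_{12} = q_1·c_2 = -1.4142.
u_2 = c_2 + 1.4142·q_1 = (0.6667, 3.6667, 2.0000, 2.6667).
‖u_2‖ = 5.0000, so q_2 = (0.1333, 0.7333, 0.4000, 0.5333).
r_{13} = q_1·c_3 = 0.9428; r_{23} = q_2·c_3 = -2.7333.
u_3 = c_3 − 0.9428·q_1 + 2.7333·q_2 = (0.9200, -1.4400, -1.2400, 2.6800).
‖u_3‖ = 3.4117, so q_3 = (0.2697, -0.4221, -0.3635, 0.7855).
Qᵀb = (-1.8856, 0.0667, -1.1841).
Back-substitute: x_3 = -1.1841/3.4117 = -0.3471.
x_2 = (0.0667 + 2.7333·(-0.3471))/5.0000 = -0.1764.
x_1 = (-1.8856 + 1.4142·(-0.1764) − 0.9428·(-0.3471))/4.2426 = -0.4261.

x = (-0.4261, -0.1764, -0.3471)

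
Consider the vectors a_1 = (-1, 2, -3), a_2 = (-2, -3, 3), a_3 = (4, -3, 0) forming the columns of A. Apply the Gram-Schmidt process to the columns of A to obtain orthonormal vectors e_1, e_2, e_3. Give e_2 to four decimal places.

e_2 = (-0.9294, -0.3627, 0.0680)

a_1 = (-1, 2, -3); ‖a_1‖ = 3.7417, so e_1 = (-0.2673, 0.5345, -0.8018).
e_1·a_2 = (-0.2673)·(-2) + 0.5345·(-3) + (-0.8018)·3 = -3.4744.
u_2 = a_2 + 3.4744·e_1 = (-2.9286, -1.1429, 0.2143).
‖u_2‖ = 3.1510, so e_2 = (-0.9294, -0.3627, 0.0680).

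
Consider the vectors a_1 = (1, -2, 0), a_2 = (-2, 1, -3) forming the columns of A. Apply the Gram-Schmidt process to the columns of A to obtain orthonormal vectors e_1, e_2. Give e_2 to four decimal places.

e_1 = a_1/‖a_1‖ = (1, -2, 0)/2.2361 = (0.4472, -0.8944, 0.0000).
r_{12} = e_1·a_2 = -1.7889.
u_2 = a_2 + 1.7889·e_1 = (-1.2000, -0.6000, -3.0000).
‖u_2‖ = 3.2863, so e_2 = (-0.3651, -0.1826, -0.9129).

e_2 = (-0.3651, -0.1826, -0.9129)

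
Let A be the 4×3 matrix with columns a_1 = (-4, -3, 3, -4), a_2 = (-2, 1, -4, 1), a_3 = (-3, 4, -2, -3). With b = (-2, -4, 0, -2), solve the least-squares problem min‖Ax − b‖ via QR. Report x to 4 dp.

x = (0.7455, 0.5936, -0.4573)

a_1 = (-4, -3, 3, -4); ‖a_1‖ = 7.0711, so q_1 = (-0.5657, -0.4243, 0.4243, -0.5657).
q_1·a_2 = (-0.5657)·(-2) + (-0.4243)·1 + 0.4243·(-4) + (-0.5657)·1 = -1.5556.
u_2 = a_2 + 1.5556·q_1 = (-2.8800, 0.3400, -3.3400, 0.1200).
‖u_2‖ = 4.4249, so q_2 = (-0.6509, 0.0768, -0.7548, 0.0271).
q_1·a_3 = (-0.5657)·(-3) + (-0.4243)·4 + 0.4243·(-2) + (-0.5657)·(-3) = 0.8485; q_2·a_3 = (-0.6509)·(-3) + 0.0768·4 + (-0.7548)·(-2) + 0.0271·(-3) = 3.6882.
u_3 = a_3 − 0.8485·q_1 − 3.6882·q_2 = (-0.1195, 4.0766, 0.4239, -2.6200).
‖u_3‖ = 4.8659, so q_3 = (-0.0246, 0.8378, 0.0871, -0.5384).
Qᵀb = (3.9598, 0.9401, -2.2251).
Back-substitute: x_3 = -2.2251/4.8659 = -0.4573.
x_2 = (0.9401 − 3.6882·(-0.4573))/4.4249 = 0.5936.
x_1 = (3.9598 + 1.5556·0.5936 − 0.8485·(-0.4573))/7.0711 = 0.7455.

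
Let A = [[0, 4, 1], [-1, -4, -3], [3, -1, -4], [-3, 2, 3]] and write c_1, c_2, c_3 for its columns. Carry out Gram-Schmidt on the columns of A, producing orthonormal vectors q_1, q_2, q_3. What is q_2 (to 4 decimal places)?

q_1 = c_1/‖c_1‖ = (0, -1, 3, -3)/4.3589 = (0.0000, -0.2294, 0.6882, -0.6882).
r_{12} = q_1·c_2 = -1.1471.
u_2 = c_2 + 1.1471·q_1 = (4.0000, -4.2632, -0.2105, 1.2105).
‖u_2‖ = 5.9736, so q_2 = (0.6696, -0.7137, -0.0352, 0.2026).

q_2 = (0.6696, -0.7137, -0.0352, 0.2026)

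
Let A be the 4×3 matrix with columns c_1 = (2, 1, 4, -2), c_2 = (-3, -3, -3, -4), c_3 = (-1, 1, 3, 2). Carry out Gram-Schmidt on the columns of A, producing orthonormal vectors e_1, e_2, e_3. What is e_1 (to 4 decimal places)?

c_1 = (2, 1, 4, -2); ‖c_1‖ = 5.0000, so e_1 = (0.4000, 0.2000, 0.8000, -0.4000).

e_1 = (0.4000, 0.2000, 0.8000, -0.4000)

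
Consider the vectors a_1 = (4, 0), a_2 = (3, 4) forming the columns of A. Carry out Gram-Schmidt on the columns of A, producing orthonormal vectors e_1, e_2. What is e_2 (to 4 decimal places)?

a_1 = (4, 0); ‖a_1‖ = 4.0000, so e_1 = (1.0000, 0.0000).
e_1·a_2 = 1.0000·3 + 0.0000·4 = 3.0000.
u_2 = a_2 − 3.0000·e_1 = (0.0000, 4.0000).
‖u_2‖ = 4.0000, so e_2 = (0.0000, 1.0000).

e_2 = (0.0000, 1.0000)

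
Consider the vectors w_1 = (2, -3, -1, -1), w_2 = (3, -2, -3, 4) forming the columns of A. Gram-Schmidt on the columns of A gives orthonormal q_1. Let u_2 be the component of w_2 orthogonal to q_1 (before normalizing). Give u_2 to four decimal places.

w_1 = (2, -3, -1, -1); ‖w_1‖ = 3.8730, so q_1 = (0.5164, -0.7746, -0.2582, -0.2582).
q_1·w_2 = 0.5164·3 + (-0.7746)·(-2) + (-0.2582)·(-3) + (-0.2582)·4 = 2.8402.
u_2 = w_2 − 2.8402·q_1 = (1.5333, 0.2000, -2.2667, 4.7333).

u_2 = (1.5333, 0.2000, -2.2667, 4.7333)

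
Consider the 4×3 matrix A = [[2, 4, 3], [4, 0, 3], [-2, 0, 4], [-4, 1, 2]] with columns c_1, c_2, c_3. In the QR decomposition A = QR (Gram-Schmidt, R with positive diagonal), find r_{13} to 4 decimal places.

r_{13} = 0.3162

c_1 = (2, 4, -2, -4); ‖c_1‖ = 6.3246, so e_1 = (0.3162, 0.6325, -0.3162, -0.6325).
r_{13} = e_1·c_3 = 0.3162.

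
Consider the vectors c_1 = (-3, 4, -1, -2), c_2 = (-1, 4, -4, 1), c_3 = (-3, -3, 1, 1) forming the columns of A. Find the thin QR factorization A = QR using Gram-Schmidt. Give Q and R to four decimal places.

Q = [[-0.5477, 0.2504, -0.7977], [0.7303, 0.2732, -0.4336], [-0.1826, -0.7512, -0.1349], [-0.3651, 0.5463, 0.3969]], R = [[5.4772, 3.8341, -1.0954], [0.0000, 4.3932, -1.7755], [0.0000, 0.0000, 3.9557]]

c_1 = (-3, 4, -1, -2); ‖c_1‖ = 5.4772, so e_1 = (-0.5477, 0.7303, -0.1826, -0.3651).
e_1·c_2 = (-0.5477)·(-1) + 0.7303·4 + (-0.1826)·(-4) + (-0.3651)·1 = 3.8341.
u_2 = c_2 − 3.8341·e_1 = (1.1000, 1.2000, -3.3000, 2.4000).
‖u_2‖ = 4.3932, so e_2 = (0.2504, 0.2732, -0.7512, 0.5463).
e_1·c_3 = (-0.5477)·(-3) + 0.7303·(-3) + (-0.1826)·1 + (-0.3651)·1 = -1.0954; e_2·c_3 = 0.2504·(-3) + 0.2732·(-3) + (-0.7512)·1 + 0.5463·1 = -1.7755.
u_3 = c_3 + 1.0954·e_1 + 1.7755·e_2 = (-3.1554, -1.7150, -0.5337, 1.5699).
‖u_3‖ = 3.9557, so e_3 = (-0.7977, -0.4336, -0.1349, 0.3969).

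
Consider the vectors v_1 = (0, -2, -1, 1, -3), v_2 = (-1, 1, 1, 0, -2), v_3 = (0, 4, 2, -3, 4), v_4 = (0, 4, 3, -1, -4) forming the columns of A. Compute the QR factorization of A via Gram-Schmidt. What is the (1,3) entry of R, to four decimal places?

r_{13} = -6.4550

e_1 = v_1/‖v_1‖ = (0, -2, -1, 1, -3)/3.8730 = (0.0000, -0.5164, -0.2582, 0.2582, -0.7746).
r_{13} = e_1·v_3 = -6.4550.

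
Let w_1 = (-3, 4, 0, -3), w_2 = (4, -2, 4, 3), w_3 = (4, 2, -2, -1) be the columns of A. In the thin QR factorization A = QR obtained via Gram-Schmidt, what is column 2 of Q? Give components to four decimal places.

e_2 = (0.3201, 0.3136, 0.8886, 0.0980)

e_1 = w_1/‖w_1‖ = (-3, 4, 0, -3)/5.8310 = (-0.5145, 0.6860, 0.0000, -0.5145).
r_{12} = e_1·w_2 = -4.9735.
u_2 = w_2 + 4.9735·e_1 = (1.4412, 1.4118, 4.0000, 0.4412).
‖u_2‖ = 4.5016, so e_2 = (0.3201, 0.3136, 0.8886, 0.0980).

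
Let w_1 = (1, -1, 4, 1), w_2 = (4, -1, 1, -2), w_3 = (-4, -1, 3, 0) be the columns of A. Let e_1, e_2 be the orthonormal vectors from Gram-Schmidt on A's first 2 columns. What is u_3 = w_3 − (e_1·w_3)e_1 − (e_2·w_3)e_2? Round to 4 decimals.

u_3 = (-1.6098, -1.0244, 0.7317, -2.3415)

w_1 = (1, -1, 4, 1); ‖w_1‖ = 4.3589, so e_1 = (0.2294, -0.2294, 0.9177, 0.2294).
e_1·w_2 = 0.2294·4 + (-0.2294)·(-1) + 0.9177·1 + 0.2294·(-2) = 1.6059.
u_2 = w_2 − 1.6059·e_1 = (3.6316, -0.6316, -0.4737, -2.3684).
‖u_2‖ = 4.4069, so e_2 = (0.8241, -0.1433, -0.1075, -0.5374).
e_1·w_3 = 0.2294·(-4) + (-0.2294)·(-1) + 0.9177·3 + 0.2294·0 = 2.0647; e_2·w_3 = 0.8241·(-4) + (-0.1433)·(-1) + (-0.1075)·3 + (-0.5374)·0 = -3.4754.
u_3 = w_3 − 2.0647·e_1 + 3.4754·e_2 = (-1.6098, -1.0244, 0.7317, -2.3415).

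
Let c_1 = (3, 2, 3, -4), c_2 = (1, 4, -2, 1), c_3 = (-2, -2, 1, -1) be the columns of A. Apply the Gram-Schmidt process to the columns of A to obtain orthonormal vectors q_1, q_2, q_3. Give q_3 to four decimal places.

q_3 = (-0.8302, 0.3255, 0.0098, -0.4525)

c_1 = (3, 2, 3, -4); ‖c_1‖ = 6.1644, so q_1 = (0.4867, 0.3244, 0.4867, -0.6489).
q_1·c_2 = 0.4867·1 + 0.3244·4 + 0.4867·(-2) + (-0.6489)·1 = 0.1622.
u_2 = c_2 − 0.1622·q_1 = (0.9211, 3.9474, -2.0789, 1.1053).
‖u_2‖ = 4.6876, so q_2 = (0.1965, 0.8421, -0.4435, 0.2358).
q_1·c_3 = 0.4867·(-2) + 0.3244·(-2) + 0.4867·1 + (-0.6489)·(-1) = -0.4867; q_2·c_3 = 0.1965·(-2) + 0.8421·(-2) + (-0.4435)·1 + 0.2358·(-1) = -2.7564.
u_3 = c_3 + 0.4867·q_1 + 2.7564·q_2 = (-1.2216, 0.4790, 0.0144, -0.6659).
‖u_3‖ = 1.4715, so q_3 = (-0.8302, 0.3255, 0.0098, -0.4525).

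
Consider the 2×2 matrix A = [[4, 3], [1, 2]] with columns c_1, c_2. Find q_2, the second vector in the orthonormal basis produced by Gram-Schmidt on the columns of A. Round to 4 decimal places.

c_1 = (4, 1); ‖c_1‖ = 4.1231, so q_1 = (0.9701, 0.2425).
q_1·c_2 = 0.9701·3 + 0.2425·2 = 3.3955.
u_2 = c_2 − 3.3955·q_1 = (-0.2941, 1.1765).
‖u_2‖ = 1.2127, so q_2 = (-0.2425, 0.9701).

q_2 = (-0.2425, 0.9701)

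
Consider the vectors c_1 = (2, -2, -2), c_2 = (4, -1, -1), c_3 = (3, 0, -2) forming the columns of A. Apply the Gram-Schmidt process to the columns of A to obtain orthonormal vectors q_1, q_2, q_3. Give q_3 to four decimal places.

q_3 = (0.0000, 0.7071, -0.7071)

c_1 = (2, -2, -2); ‖c_1‖ = 3.4641, so q_1 = (0.5774, -0.5774, -0.5774).
q_1·c_2 = 0.5774·4 + (-0.5774)·(-1) + (-0.5774)·(-1) = 3.4641.
u_2 = c_2 − 3.4641·q_1 = (2.0000, 1.0000, 1.0000).
‖u_2‖ = 2.4495, so q_2 = (0.8165, 0.4082, 0.4082).
q_1·c_3 = 0.5774·3 + (-0.5774)·0 + (-0.5774)·(-2) = 2.8868; q_2·c_3 = 0.8165·3 + 0.4082·0 + 0.4082·(-2) = 1.6330.
u_3 = c_3 − 2.8868·q_1 − 1.6330·q_2 = (0.0000, 1.0000, -1.0000).
‖u_3‖ = 1.4142, so q_3 = (0.0000, 0.7071, -0.7071).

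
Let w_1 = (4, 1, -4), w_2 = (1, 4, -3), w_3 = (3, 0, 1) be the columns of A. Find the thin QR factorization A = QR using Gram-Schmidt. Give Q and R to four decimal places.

w_1 = (4, 1, -4); ‖w_1‖ = 5.7446, so q_1 = (0.6963, 0.1741, -0.6963).
q_1·w_2 = 0.6963·1 + 0.1741·4 + (-0.6963)·(-3) = 3.4816.
u_2 = w_2 − 3.4816·q_1 = (-1.4242, 3.3939, -0.5758).
‖u_2‖ = 3.7254, so q_2 = (-0.3823, 0.9110, -0.1545).
q_1·w_3 = 0.6963·3 + 0.1741·0 + (-0.6963)·1 = 1.3926; q_2·w_3 = (-0.3823)·3 + 0.9110·0 + (-0.1545)·1 = -1.3015.
u_3 = w_3 − 1.3926·q_1 + 1.3015·q_2 = (1.5328, 0.9432, 1.7686).
‖u_3‖ = 2.5233, so q_3 = (0.6075, 0.3738, 0.7009).

Q = [[0.6963, -0.3823, 0.6075], [0.1741, 0.9110, 0.3738], [-0.6963, -0.1545, 0.7009]], R = [[5.7446, 3.4816, 1.3926], [0.0000, 3.7254, -1.3015], [0.0000, 0.0000, 2.5233]]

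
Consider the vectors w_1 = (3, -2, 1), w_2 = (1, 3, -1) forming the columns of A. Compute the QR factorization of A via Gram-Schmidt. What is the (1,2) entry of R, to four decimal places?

r_{12} = -1.0690

w_1 = (3, -2, 1); ‖w_1‖ = 3.7417, so q_1 = (0.8018, -0.5345, 0.2673).
r_{12} = q_1·w_2 = -1.0690.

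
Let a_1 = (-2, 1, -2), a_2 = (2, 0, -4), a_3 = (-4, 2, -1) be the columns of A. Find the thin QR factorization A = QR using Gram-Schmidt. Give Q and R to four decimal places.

Q = [[-0.6667, 0.6768, 0.3123], [0.3333, -0.1041, 0.9370], [-0.6667, -0.7288, 0.1562]], R = [[3.0000, 1.3333, 4.0000], [0.0000, 4.2687, -2.1864], [0.0000, 0.0000, 0.4685]]

a_1 = (-2, 1, -2); ‖a_1‖ = 3.0000, so e_1 = (-0.6667, 0.3333, -0.6667).
e_1·a_2 = (-0.6667)·2 + 0.3333·0 + (-0.6667)·(-4) = 1.3333.
u_2 = a_2 − 1.3333·e_1 = (2.8889, -0.4444, -3.1111).
‖u_2‖ = 4.2687, so e_2 = (0.6768, -0.1041, -0.7288).
e_1·a_3 = (-0.6667)·(-4) + 0.3333·2 + (-0.6667)·(-1) = 4.0000; e_2·a_3 = 0.6768·(-4) + (-0.1041)·2 + (-0.7288)·(-1) = -2.1864.
u_3 = a_3 − 4.0000·e_1 + 2.1864·e_2 = (0.1463, 0.4390, 0.0732).
‖u_3‖ = 0.4685, so e_3 = (0.3123, 0.9370, 0.1562).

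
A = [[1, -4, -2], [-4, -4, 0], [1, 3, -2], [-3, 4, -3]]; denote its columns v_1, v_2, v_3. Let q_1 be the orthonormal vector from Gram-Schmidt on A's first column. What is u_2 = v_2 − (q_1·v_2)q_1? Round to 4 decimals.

q_1 = v_1/‖v_1‖ = (1, -4, 1, -3)/5.1962 = (0.1925, -0.7698, 0.1925, -0.5774).
r_{12} = q_1·v_2 = 0.5774.
u_2 = v_2 − 0.5774·q_1 = (-4.1111, -3.5556, 2.8889, 4.3333).

u_2 = (-4.1111, -3.5556, 2.8889, 4.3333)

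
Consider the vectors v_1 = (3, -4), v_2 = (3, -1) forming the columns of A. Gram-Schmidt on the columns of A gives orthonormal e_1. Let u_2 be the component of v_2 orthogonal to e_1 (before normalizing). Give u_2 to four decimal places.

e_1 = v_1/‖v_1‖ = (3, -4)/5.0000 = (0.6000, -0.8000).
r_{12} = e_1·v_2 = 2.6000.
u_2 = v_2 − 2.6000·e_1 = (1.4400, 1.0800).

u_2 = (1.4400, 1.0800)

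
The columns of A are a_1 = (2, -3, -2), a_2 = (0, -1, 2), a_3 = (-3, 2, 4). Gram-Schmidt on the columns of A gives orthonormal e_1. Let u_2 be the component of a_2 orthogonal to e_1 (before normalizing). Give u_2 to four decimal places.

u_2 = (0.1176, -1.1765, 1.8824)

a_1 = (2, -3, -2); ‖a_1‖ = 4.1231, so e_1 = (0.4851, -0.7276, -0.4851).
e_1·a_2 = 0.4851·0 + (-0.7276)·(-1) + (-0.4851)·2 = -0.2425.
u_2 = a_2 + 0.2425·e_1 = (0.1176, -1.1765, 1.8824).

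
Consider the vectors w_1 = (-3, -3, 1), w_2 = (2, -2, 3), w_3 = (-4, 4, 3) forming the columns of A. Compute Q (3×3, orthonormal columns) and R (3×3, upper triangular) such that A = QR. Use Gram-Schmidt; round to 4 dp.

Q = [[-0.6882, 0.6085, -0.3950], [-0.6882, -0.3755, 0.6208], [0.2294, 0.6991, 0.6772]], R = [[4.3589, 0.6882, 0.6882], [0.0000, 4.0653, -1.8384], [0.0000, 0.0000, 6.0948]]

w_1 = (-3, -3, 1); ‖w_1‖ = 4.3589, so e_1 = (-0.6882, -0.6882, 0.2294).
e_1·w_2 = (-0.6882)·2 + (-0.6882)·(-2) + 0.2294·3 = 0.6882.
u_2 = w_2 − 0.6882·e_1 = (2.4737, -1.5263, 2.8421).
‖u_2‖ = 4.0653, so e_2 = (0.6085, -0.3755, 0.6991).
e_1·w_3 = (-0.6882)·(-4) + (-0.6882)·4 + 0.2294·3 = 0.6882; e_2·w_3 = 0.6085·(-4) + (-0.3755)·4 + 0.6991·3 = -1.8384.
u_3 = w_3 − 0.6882·e_1 + 1.8384·e_2 = (-2.4076, 3.7834, 4.1274).
‖u_3‖ = 6.0948, so e_3 = (-0.3950, 0.6208, 0.6772).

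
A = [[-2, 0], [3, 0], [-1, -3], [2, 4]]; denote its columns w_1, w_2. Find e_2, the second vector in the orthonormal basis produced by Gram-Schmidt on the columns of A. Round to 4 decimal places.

w_1 = (-2, 3, -1, 2); ‖w_1‖ = 4.2426, so e_1 = (-0.4714, 0.7071, -0.2357, 0.4714).
e_1·w_2 = (-0.4714)·0 + 0.7071·0 + (-0.2357)·(-3) + 0.4714·4 = 2.5927.
u_2 = w_2 − 2.5927·e_1 = (1.2222, -1.8333, -2.3889, 2.7778).
‖u_2‖ = 4.2753, so e_2 = (0.2859, -0.4288, -0.5588, 0.6497).

e_2 = (0.2859, -0.4288, -0.5588, 0.6497)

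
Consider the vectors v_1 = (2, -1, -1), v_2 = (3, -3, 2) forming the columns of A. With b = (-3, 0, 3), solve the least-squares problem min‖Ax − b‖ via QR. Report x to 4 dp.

q_1 = v_1/‖v_1‖ = (2, -1, -1)/2.4495 = (0.8165, -0.4082, -0.4082).
r_{12} = q_1·v_2 = 2.8577.
u_2 = v_2 − 2.8577·q_1 = (0.6667, -1.8333, 3.1667).
‖u_2‖ = 3.7193, so q_2 = (0.1792, -0.4929, 0.8514).
Qᵀb = (-3.6742, 2.0165).
Back-substitute: x_2 = 2.0165/3.7193 = 0.5422.
x_1 = (-3.6742 − 2.8577·0.5422)/2.4495 = -2.1325.

x = (-2.1325, 0.5422)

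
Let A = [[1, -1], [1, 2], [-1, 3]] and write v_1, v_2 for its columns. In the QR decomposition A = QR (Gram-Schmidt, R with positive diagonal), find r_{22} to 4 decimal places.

r_{22} = 3.5590

v_1 = (1, 1, -1); ‖v_1‖ = 1.7321, so e_1 = (0.5774, 0.5774, -0.5774).
e_1·v_2 = 0.5774·(-1) + 0.5774·2 + (-0.5774)·3 = -1.1547.
u_2 = v_2 + 1.1547·e_1 = (-0.3333, 2.6667, 2.3333).
r_{22} = ‖u_2‖ = 3.5590.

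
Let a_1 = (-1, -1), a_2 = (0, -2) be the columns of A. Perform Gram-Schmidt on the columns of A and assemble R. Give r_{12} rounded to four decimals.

a_1 = (-1, -1); ‖a_1‖ = 1.4142, so e_1 = (-0.7071, -0.7071).
r_{12} = e_1·a_2 = 1.4142.

r_{12} = 1.4142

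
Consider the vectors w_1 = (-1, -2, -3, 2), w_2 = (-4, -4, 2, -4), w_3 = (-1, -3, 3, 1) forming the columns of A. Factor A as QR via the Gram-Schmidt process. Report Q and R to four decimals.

q_1 = w_1/‖w_1‖ = (-1, -2, -3, 2)/4.2426 = (-0.2357, -0.4714, -0.7071, 0.4714).
r_{12} = q_1·w_2 = -0.4714.
u_2 = w_2 + 0.4714·q_1 = (-4.1111, -4.2222, 1.6667, -3.7778).
‖u_2‖ = 7.1957, so q_2 = (-0.5713, -0.5868, 0.2316, -0.5250).
r_{13} = q_1·w_3 = 0.0000; r_{23} = q_2·w_3 = 2.5015.
u_3 = w_3 − 0.0000·q_1 − 2.5015·q_2 = (0.4292, -1.5322, 2.4206, 2.3133).
‖u_3‖ = 3.7071, so q_3 = (0.1158, -0.4133, 0.6530, 0.6240).

Q = [[-0.2357, -0.5713, 0.1158], [-0.4714, -0.5868, -0.4133], [-0.7071, 0.2316, 0.6530], [0.4714, -0.5250, 0.6240]], R = [[4.2426, -0.4714, 0.0000], [0.0000, 7.1957, 2.5015], [0.0000, 0.0000, 3.7071]]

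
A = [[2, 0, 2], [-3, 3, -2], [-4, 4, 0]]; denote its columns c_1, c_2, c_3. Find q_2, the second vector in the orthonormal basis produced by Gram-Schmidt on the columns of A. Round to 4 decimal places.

q_2 = (0.9285, 0.2228, 0.2971)

c_1 = (2, -3, -4); ‖c_1‖ = 5.3852, so q_1 = (0.3714, -0.5571, -0.7428).
q_1·c_2 = 0.3714·0 + (-0.5571)·3 + (-0.7428)·4 = -4.6424.
u_2 = c_2 + 4.6424·q_1 = (1.7241, 0.4138, 0.5517).
‖u_2‖ = 1.8570, so q_2 = (0.9285, 0.2228, 0.2971).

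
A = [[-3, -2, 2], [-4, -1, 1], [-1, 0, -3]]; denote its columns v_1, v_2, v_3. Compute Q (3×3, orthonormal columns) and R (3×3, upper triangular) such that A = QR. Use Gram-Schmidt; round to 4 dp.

v_1 = (-3, -4, -1); ‖v_1‖ = 5.0990, so e_1 = (-0.5883, -0.7845, -0.1961).
e_1·v_2 = (-0.5883)·(-2) + (-0.7845)·(-1) + (-0.1961)·0 = 1.9612.
u_2 = v_2 − 1.9612·e_1 = (-0.8462, 0.5385, 0.3846).
‖u_2‖ = 1.0742, so e_2 = (-0.7877, 0.5013, 0.3581).
e_1·v_3 = (-0.5883)·2 + (-0.7845)·1 + (-0.1961)·(-3) = -1.3728; e_2·v_3 = (-0.7877)·2 + 0.5013·1 + 0.3581·(-3) = -2.1483.
u_3 = v_3 + 1.3728·e_1 + 2.1483·e_2 = (-0.5000, 1.0000, -2.5000).
‖u_3‖ = 2.7386, so e_3 = (-0.1826, 0.3651, -0.9129).

Q = [[-0.5883, -0.7877, -0.1826], [-0.7845, 0.5013, 0.3651], [-0.1961, 0.3581, -0.9129]], R = [[5.0990, 1.9612, -1.3728], [0.0000, 1.0742, -2.1483], [0.0000, 0.0000, 2.7386]]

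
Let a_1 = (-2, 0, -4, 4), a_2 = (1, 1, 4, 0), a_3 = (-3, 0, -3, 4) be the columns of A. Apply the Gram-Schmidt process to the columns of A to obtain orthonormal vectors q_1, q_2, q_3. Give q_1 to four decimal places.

q_1 = (-0.3333, 0.0000, -0.6667, 0.6667)

q_1 = a_1/‖a_1‖ = (-2, 0, -4, 4)/6.0000 = (-0.3333, 0.0000, -0.6667, 0.6667).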